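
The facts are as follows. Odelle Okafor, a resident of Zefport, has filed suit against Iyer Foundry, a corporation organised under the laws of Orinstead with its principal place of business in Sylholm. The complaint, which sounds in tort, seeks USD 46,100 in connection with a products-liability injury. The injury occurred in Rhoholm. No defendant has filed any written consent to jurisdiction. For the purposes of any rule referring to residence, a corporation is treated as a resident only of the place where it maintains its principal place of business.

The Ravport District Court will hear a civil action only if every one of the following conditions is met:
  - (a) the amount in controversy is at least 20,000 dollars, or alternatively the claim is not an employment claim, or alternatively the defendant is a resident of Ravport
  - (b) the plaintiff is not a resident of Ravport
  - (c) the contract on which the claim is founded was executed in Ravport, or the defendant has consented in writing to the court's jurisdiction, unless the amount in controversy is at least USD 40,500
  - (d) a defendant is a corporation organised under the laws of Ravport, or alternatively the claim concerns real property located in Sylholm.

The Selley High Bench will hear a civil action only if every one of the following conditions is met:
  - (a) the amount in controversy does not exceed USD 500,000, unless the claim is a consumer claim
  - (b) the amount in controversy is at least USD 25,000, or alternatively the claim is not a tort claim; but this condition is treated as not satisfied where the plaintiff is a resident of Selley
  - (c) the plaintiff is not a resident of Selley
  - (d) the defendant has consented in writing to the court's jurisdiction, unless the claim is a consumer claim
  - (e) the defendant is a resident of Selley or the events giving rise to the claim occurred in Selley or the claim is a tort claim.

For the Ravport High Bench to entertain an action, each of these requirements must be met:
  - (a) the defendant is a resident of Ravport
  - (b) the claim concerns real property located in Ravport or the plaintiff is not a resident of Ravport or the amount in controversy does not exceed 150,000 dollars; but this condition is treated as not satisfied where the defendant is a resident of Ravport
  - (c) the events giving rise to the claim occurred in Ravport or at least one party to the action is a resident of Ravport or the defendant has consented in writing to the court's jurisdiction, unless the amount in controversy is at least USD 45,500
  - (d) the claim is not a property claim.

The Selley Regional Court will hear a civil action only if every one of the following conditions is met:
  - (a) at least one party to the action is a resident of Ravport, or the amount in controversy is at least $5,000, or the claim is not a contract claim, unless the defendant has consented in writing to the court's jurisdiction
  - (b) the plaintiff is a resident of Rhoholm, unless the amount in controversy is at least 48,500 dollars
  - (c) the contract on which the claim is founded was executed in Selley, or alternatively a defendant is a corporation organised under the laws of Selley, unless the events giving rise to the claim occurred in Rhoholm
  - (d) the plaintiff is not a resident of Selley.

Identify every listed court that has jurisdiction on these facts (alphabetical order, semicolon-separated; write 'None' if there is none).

None

The Ravport District Court:
  (a) The amount in controversy is 46,100 dollars, which meets the 20,000 dollars floor, so one alternative holds. Condition met.
  (b) The plaintiff resides in Zefport, which is not Ravport. Met.
  (c) No contract (and hence no place of execution) is alleged; no such written consent has been filed — none of the alternatives is met. But the amount in controversy is USD 46,100, which meets the $40,500 floor, and the 'unless' clause therefore excuses the requirement. Satisfied.
  (d) The corporate defendant(s) are organised in Orinstead, not Ravport; the claim does not concern real property — no alternative holds. Condition not met.
  → At least one condition fails; no jurisdiction.
The Selley High Bench:
  (a) The amount in controversy is 46,100 dollars, within the $500,000 ceiling. Satisfied.
  (b) The amount in controversy is USD 46,100, which meets the $25,000 floor — that alternative is enough. The exception is not triggered, since the plaintiff resides in Zefport, not Selley. Met.
  (c) The plaintiff resides in Zefport, which is not Selley. Condition met.
  (d) No such written consent has been filed. Nor does the 'unless' clause help: the claim is a tort claim, not a consumer claim. Condition not met.
  (e) The claim is a tort claim, which satisfies one of the alternatives. Satisfied.
  → The court lacks jurisdiction.
The Ravport High Bench:
  (a) The defendant resides in Sylholm, not Ravport. Not satisfied.
  (b) The plaintiff resides in Zefport, which is not Ravport — that alternative is enough. The carve-out does not apply: the defendant resides in Sylholm, not Ravport. Condition met.
  (c) The operative events occurred in Rhoholm, not Ravport; no party resides in Ravport; no such written consent has been filed — none of the alternatives is met. But the amount in controversy is 46,100 dollars, which meets the USD 45,500 floor, and the 'unless' clause therefore excuses the requirement. Met.
  (d) The claim is a tort claim, not a property claim. Satisfied.
  → Not every requirement is met — no jurisdiction.
The Selley Regional Court:
  (a) The amount in controversy is $46,100, which meets the 5,000 dollars floor, so one alternative holds. Met.
  (b) The plaintiff resides in Zefport, not Rhoholm. The proviso offers no rescue either, since the amount in controversy is $46,100, below the 48,500 dollars floor. Fails.
  (c) No contract (and hence no place of execution) is alleged; the corporate defendant(s) are organised in Orinstead, not Selley — no alternative holds. However, the operative events occurred in Rhoholm, so the 'unless' proviso supplies this condition. Met.
  (d) The plaintiff resides in Zefport, which is not Selley. Satisfied.
  → The court lacks jurisdiction.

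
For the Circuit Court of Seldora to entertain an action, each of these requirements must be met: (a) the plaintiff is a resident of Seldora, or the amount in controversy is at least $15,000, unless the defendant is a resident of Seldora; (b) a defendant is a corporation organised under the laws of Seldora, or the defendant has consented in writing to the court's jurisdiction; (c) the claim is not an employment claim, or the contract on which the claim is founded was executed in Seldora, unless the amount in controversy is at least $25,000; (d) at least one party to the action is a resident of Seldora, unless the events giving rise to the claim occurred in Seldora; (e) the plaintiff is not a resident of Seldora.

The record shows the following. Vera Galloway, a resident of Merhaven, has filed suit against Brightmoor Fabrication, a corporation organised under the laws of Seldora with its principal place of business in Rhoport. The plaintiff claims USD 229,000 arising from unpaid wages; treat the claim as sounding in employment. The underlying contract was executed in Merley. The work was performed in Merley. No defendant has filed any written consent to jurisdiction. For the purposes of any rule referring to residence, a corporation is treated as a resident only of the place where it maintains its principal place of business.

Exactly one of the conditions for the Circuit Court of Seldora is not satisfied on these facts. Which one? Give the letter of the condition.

(d)

The Circuit Court of Seldora:
  (a) The amount in controversy is $229,000, which meets the $15,000 floor — that alternative is enough. Met.
  (b) Brightmoor Fabrication is organised under the laws of Seldora, so one alternative holds. Satisfied.
  (c) The claim is an employment claim; the contract was executed in Merley, not Seldora — no alternative holds. But the amount in controversy is 229,000 dollars, which meets the 25,000 dollars floor, and the 'unless' clause therefore excuses the requirement. Met.
  (d) No party resides in Seldora. Nor does the 'unless' clause help: the operative events occurred in Merley, not Seldora. Fails.
  (e) The plaintiff resides in Merhaven, which is not Seldora. Condition met.
Only condition (d) fails.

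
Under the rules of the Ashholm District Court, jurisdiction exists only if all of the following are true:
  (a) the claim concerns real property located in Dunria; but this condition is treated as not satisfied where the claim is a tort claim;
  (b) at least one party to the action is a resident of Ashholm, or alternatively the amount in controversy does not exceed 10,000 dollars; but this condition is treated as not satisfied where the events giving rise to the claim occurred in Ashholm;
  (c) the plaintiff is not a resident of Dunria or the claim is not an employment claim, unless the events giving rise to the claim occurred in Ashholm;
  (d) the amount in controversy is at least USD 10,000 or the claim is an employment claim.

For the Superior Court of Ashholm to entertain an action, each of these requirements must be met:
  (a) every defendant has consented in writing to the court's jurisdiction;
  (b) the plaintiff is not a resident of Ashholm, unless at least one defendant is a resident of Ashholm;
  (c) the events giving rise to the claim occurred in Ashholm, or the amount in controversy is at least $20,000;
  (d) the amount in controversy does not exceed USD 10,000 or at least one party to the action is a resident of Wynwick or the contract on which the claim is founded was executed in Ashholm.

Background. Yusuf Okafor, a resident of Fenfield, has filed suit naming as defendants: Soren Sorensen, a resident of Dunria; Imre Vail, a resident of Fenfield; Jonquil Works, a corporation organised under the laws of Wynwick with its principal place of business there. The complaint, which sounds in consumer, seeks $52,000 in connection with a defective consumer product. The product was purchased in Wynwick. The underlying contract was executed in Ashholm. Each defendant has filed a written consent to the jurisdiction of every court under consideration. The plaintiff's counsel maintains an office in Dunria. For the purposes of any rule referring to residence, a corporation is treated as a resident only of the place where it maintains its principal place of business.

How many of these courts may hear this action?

The Ashholm District Court:
  (a) The claim does not concern real property. Fails.
  (b) No party resides in Ashholm; the amount in controversy is $52,000, above the 10,000 dollars ceiling — every alternative fails. Fails.
  (c) The plaintiff resides in Fenfield, which is not Dunria, so this disjunct is met. Condition met.
  (d) The amount in controversy is $52,000, which meets the USD 10,000 floor, which satisfies one of the alternatives. Satisfied.
  → The court lacks jurisdiction.
The Superior Court of Ashholm:
  (a) Every defendant has filed written consent. Met.
  (b) The plaintiff resides in Fenfield, which is not Ashholm. Condition met.
  (c) The amount in controversy is 52,000 dollars, which meets the USD 20,000 floor, so one alternative holds. Met.
  (d) Jonquil Works resides in Wynwick, so one alternative holds. Condition met.
  → Jurisdiction lies.
Courts with jurisdiction: the Superior Court of Ashholm — 1 in total.

1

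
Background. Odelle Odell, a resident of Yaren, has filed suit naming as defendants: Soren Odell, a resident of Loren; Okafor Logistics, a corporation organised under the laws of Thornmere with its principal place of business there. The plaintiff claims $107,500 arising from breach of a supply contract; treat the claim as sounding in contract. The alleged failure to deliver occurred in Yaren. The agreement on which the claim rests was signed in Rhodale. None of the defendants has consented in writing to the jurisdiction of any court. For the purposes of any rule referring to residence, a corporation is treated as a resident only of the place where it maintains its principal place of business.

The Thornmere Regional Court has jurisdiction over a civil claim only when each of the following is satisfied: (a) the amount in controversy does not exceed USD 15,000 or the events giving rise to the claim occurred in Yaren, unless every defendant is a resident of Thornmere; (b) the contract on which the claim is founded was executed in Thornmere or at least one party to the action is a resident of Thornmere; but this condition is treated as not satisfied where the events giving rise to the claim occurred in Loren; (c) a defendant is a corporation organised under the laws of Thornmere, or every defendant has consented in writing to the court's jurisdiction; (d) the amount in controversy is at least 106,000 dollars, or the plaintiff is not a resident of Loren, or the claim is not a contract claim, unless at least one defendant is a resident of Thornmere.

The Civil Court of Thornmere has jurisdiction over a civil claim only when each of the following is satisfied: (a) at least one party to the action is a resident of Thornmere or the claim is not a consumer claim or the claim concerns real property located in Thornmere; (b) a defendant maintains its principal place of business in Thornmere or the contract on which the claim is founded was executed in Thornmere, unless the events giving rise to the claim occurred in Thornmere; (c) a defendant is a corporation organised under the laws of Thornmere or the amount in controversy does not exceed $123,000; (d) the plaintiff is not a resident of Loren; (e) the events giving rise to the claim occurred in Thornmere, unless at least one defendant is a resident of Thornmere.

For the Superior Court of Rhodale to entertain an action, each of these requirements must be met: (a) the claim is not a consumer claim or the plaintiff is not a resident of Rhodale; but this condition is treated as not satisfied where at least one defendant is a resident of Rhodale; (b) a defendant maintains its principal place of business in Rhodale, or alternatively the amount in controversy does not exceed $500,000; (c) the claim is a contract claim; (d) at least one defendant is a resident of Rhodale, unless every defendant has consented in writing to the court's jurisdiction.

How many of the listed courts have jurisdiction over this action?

The Thornmere Regional Court:
  (a) The operative events occurred in Yaren, so one alternative holds. Met.
  (b) Okafor Logistics resides in Thornmere, so this disjunct is met. The carve-out does not apply: the operative events occurred in Yaren, not Loren. Satisfied.
  (c) Okafor Logistics is organised under the laws of Thornmere, so this disjunct is met. Condition met.
  (d) The amount in controversy is USD 107,500, which meets the 106,000 dollars floor — that alternative is enough. Met.
  → All conditions met; jurisdiction exists.
The Civil Court of Thornmere:
  (a) Okafor Logistics resides in Thornmere, so this disjunct is met. Satisfied.
  (b) Okafor Logistics has its principal place of business in Thornmere — that alternative is enough. Satisfied.
  (c) Okafor Logistics is organised under the laws of Thornmere, which satisfies one of the alternatives. Condition met.
  (d) The plaintiff resides in Yaren, which is not Loren. Met.
  (e) The operative events occurred in Yaren, not Thornmere. However, Okafor Logistics resides in Thornmere, so the 'unless' proviso supplies this condition. Satisfied.
  → The court has jurisdiction.
The Superior Court of Rhodale:
  (a) The claim is a contract claim, not a consumer claim — that alternative is enough. And the carve-out is inapplicable — no defendant resides in Rhodale (they reside in Loren, Thornmere). Satisfied.
  (b) The amount in controversy is $107,500, within the 500,000 dollars ceiling — that alternative is enough. Met.
  (c) The claim is a contract claim. Condition met.
  (d) No defendant resides in Rhodale (they reside in Loren, Thornmere). And no such written consent has been filed, so the proviso does not save it. Not met.
  → The court lacks jurisdiction.
Courts with jurisdiction: the Thornmere Regional Court, the Civil Court of Thornmere — 2 in total.

2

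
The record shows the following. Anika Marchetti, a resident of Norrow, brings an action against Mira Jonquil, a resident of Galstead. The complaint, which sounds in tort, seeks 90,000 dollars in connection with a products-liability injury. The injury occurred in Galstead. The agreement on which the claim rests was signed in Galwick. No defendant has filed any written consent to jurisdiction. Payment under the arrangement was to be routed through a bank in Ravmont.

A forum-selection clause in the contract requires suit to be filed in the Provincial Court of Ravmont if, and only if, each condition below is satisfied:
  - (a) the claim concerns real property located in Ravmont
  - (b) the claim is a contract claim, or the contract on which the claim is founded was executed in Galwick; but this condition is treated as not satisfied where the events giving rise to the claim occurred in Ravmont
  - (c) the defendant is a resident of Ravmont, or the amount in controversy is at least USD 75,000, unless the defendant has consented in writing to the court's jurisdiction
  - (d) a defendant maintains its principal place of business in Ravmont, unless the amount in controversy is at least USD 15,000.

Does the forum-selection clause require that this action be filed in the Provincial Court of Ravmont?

No

The Provincial Court of Ravmont:
  (a) The claim does not concern real property. Not met.
  (b) The contract was executed in Galwick, so one alternative holds. And the carve-out is inapplicable — the operative events occurred in Galstead, not Ravmont. Satisfied.
  (c) The amount in controversy is 90,000 dollars, which meets the USD 75,000 floor, which satisfies one of the alternatives. Condition met.
  (d) No defendant is a corporation. However, the amount in controversy is USD 90,000, which meets the 15,000 dollars floor, so the 'unless' proviso supplies this condition. Satisfied.
  → The clause does not apply.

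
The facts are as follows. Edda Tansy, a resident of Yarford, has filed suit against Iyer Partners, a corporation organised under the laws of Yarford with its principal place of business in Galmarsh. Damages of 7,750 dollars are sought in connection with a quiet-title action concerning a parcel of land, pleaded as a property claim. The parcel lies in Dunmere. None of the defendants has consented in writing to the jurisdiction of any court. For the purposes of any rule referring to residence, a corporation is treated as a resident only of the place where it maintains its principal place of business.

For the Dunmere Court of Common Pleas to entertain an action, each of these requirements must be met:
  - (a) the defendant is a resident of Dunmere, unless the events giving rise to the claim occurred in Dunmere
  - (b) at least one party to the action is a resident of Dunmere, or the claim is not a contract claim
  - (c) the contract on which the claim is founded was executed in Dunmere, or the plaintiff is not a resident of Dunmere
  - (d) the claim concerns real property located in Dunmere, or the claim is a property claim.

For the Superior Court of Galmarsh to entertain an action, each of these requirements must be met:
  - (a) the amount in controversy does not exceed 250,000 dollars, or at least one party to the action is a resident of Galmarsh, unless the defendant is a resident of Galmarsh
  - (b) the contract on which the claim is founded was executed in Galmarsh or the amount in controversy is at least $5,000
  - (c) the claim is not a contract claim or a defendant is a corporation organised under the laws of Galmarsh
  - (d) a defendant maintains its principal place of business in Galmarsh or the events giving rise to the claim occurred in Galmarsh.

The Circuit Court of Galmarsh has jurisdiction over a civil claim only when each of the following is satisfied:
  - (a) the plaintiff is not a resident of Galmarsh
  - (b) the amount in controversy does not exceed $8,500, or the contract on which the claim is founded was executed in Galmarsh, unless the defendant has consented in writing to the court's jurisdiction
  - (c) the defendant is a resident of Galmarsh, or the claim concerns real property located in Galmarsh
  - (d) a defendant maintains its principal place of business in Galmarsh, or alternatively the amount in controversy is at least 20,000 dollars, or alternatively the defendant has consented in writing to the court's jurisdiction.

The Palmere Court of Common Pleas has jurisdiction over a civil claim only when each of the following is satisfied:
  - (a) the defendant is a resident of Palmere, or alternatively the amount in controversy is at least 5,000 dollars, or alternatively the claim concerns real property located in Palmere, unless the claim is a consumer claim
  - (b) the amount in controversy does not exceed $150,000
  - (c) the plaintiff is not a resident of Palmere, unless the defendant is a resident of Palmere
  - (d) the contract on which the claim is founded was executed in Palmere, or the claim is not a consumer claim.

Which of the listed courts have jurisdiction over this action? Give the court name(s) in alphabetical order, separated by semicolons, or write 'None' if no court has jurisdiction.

The Dunmere Court of Common Pleas:
  (a) The defendant resides in Galmarsh, not Dunmere. However, the operative events occurred in Dunmere, so the 'unless' proviso supplies this condition. Condition met.
  (b) The claim is a property claim, not a contract claim, so one alternative holds. Met.
  (c) The plaintiff resides in Yarford, which is not Dunmere, so this disjunct is met. Met.
  (d) The property lies in Dunmere — that alternative is enough. Condition met.
  → Every requirement is satisfied — jurisdiction.
The Superior Court of Galmarsh:
  (a) The amount in controversy is 7,750 dollars, within the 250,000 dollars ceiling — that alternative is enough. Condition met.
  (b) The amount in controversy is USD 7,750, which meets the 5,000 dollars floor, so one alternative holds. Satisfied.
  (c) The claim is a property claim, not a contract claim — that alternative is enough. Met.
  (d) Iyer Partners has its principal place of business in Galmarsh, so one alternative holds. Met.
  → The court has jurisdiction.
The Circuit Court of Galmarsh:
  (a) The plaintiff resides in Yarford, which is not Galmarsh. Satisfied.
  (b) The amount in controversy is $7,750, within the $8,500 ceiling, which satisfies one of the alternatives. Satisfied.
  (c) The defendant resides in Galmarsh, which satisfies one of the alternatives. Satisfied.
  (d) Iyer Partners has its principal place of business in Galmarsh, so this disjunct is met. Satisfied.
  → The court has jurisdiction.
The Palmere Court of Common Pleas:
  (a) The amount in controversy is 7,750 dollars, which meets the $5,000 floor — that alternative is enough. Satisfied.
  (b) The amount in controversy is $7,750, within the USD 150,000 ceiling. Satisfied.
  (c) The plaintiff resides in Yarford, which is not Palmere. Condition met.
  (d) The claim is a property claim, not a consumer claim, which satisfies one of the alternatives. Met.
  → Every requirement is satisfied — jurisdiction.

the Circuit Court of Galmarsh; the Dunmere Court of Common Pleas; the Palmere Court of Common Pleas; the Superior Court of Galmarsh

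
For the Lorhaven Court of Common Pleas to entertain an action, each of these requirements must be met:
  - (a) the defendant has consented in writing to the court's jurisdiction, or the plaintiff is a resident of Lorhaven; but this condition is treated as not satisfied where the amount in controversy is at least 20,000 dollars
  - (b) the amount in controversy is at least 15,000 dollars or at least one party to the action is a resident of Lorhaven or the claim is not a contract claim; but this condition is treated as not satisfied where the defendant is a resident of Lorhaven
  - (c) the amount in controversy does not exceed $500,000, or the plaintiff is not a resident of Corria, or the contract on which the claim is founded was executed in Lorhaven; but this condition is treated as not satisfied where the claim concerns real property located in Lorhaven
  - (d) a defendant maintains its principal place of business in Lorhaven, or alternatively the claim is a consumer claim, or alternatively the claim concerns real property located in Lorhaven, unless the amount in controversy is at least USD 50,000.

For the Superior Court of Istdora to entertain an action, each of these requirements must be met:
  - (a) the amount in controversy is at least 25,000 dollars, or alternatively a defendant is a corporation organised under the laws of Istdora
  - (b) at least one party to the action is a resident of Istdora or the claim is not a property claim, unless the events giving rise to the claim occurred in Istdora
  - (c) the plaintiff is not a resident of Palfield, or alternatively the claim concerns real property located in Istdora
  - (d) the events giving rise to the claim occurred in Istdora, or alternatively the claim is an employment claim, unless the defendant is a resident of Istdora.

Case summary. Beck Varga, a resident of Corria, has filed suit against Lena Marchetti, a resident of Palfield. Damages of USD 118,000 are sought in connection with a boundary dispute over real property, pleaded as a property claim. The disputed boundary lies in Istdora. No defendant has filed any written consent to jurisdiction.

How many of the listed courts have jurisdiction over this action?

1

The Lorhaven Court of Common Pleas:
  (a) No such written consent has been filed; the plaintiff resides in Corria, not Lorhaven — none of the alternatives is met. Fails.
  (b) The amount in controversy is 118,000 dollars, which meets the 15,000 dollars floor, so this disjunct is met. The carve-out does not apply: the defendant resides in Palfield, not Lorhaven. Condition met.
  (c) The amount in controversy is USD 118,000, within the USD 500,000 ceiling, which satisfies one of the alternatives. The exception is not triggered, since the property lies in Istdora, not Lorhaven. Satisfied.
  (d) No defendant is a corporation; the claim is a property claim, not a consumer claim; the property lies in Istdora, not Lorhaven — no alternative holds. The proviso rescues it, though: the amount in controversy is $118,000, which meets the USD 50,000 floor. Condition met.
  → The court lacks jurisdiction.
The Superior Court of Istdora:
  (a) The amount in controversy is USD 118,000, which meets the $25,000 floor, which satisfies one of the alternatives. Met.
  (b) No party resides in Istdora; the claim is a property claim — no alternative holds. However, the operative events occurred in Istdora, so the 'unless' proviso supplies this condition. Satisfied.
  (c) The plaintiff resides in Corria, which is not Palfield — that alternative is enough. Met.
  (d) The operative events occurred in Istdora, which satisfies one of the alternatives. Met.
  → Jurisdiction lies.
Courts with jurisdiction: the Superior Court of Istdora — 1 in total.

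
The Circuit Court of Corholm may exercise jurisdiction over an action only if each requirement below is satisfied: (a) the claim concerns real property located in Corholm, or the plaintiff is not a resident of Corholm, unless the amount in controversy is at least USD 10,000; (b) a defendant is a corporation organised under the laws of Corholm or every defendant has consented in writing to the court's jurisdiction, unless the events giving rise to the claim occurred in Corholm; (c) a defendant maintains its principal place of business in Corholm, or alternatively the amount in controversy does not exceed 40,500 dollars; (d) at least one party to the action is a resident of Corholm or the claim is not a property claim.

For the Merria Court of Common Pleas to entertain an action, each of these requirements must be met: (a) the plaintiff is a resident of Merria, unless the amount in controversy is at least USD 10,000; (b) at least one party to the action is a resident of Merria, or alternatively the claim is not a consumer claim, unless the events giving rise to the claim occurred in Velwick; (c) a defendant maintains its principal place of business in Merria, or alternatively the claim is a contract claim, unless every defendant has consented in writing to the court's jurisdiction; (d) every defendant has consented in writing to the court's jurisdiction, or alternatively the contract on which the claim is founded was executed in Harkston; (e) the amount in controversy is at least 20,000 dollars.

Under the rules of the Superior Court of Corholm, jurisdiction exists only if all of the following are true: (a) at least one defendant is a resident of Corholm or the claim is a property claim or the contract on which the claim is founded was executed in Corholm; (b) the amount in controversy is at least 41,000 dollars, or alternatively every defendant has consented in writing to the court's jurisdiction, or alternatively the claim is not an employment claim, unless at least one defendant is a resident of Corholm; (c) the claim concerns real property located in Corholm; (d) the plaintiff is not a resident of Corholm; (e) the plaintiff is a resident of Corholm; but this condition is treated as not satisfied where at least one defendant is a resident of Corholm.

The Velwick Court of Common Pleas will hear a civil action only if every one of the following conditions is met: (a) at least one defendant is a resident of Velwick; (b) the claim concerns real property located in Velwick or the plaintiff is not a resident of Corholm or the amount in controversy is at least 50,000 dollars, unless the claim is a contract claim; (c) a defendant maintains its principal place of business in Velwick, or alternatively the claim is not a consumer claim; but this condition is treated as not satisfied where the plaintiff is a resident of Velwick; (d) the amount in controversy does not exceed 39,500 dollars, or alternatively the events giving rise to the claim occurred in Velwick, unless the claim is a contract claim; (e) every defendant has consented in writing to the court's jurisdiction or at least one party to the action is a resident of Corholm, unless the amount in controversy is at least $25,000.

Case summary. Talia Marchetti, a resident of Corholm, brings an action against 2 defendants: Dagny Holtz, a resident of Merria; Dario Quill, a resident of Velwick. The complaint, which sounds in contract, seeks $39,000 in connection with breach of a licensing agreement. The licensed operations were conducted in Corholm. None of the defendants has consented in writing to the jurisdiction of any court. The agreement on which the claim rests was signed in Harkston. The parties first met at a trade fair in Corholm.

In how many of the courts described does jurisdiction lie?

3

The Circuit Court of Corholm:
  (a) The claim does not concern real property; the plaintiff resides in Corholm — none of the alternatives is met. The proviso rescues it, though: the amount in controversy is 39,000 dollars, which meets the USD 10,000 floor. Met.
  (b) No defendant is a corporation; no such written consent has been filed — every alternative fails. However, the operative events occurred in Corholm, so the 'unless' proviso supplies this condition. Satisfied.
  (c) The amount in controversy is 39,000 dollars, within the $40,500 ceiling, so one alternative holds. Met.
  (d) Talia Marchetti resides in Corholm, which satisfies one of the alternatives. Met.
  → The court has jurisdiction.
The Merria Court of Common Pleas:
  (a) The plaintiff resides in Corholm, not Merria. However, the amount in controversy is USD 39,000, which meets the USD 10,000 floor, so the 'unless' proviso supplies this condition. Satisfied.
  (b) Dagny Holtz resides in Merria, which satisfies one of the alternatives. Satisfied.
  (c) The claim is a contract claim — that alternative is enough. Condition met.
  (d) The contract was executed in Harkston, so one alternative holds. Condition met.
  (e) The amount in controversy is 39,000 dollars, which meets the $20,000 floor. Satisfied.
  → All conditions met; jurisdiction exists.
The Superior Court of Corholm:
  (a) No defendant resides in Corholm (they reside in Merria, Velwick); the claim is a contract claim, not a property claim; the contract was executed in Harkston, not Corholm — no alternative holds. Not satisfied.
  (b) The claim is a contract claim, not an employment claim — that alternative is enough. Condition met.
  (c) The claim does not concern real property. Not satisfied.
  (d) The plaintiff resides in Corholm. Fails.
  (e) The plaintiff resides in Corholm. And the carve-out is inapplicable — no defendant resides in Corholm (they reside in Merria, Velwick). Satisfied.
  → At least one condition fails; no jurisdiction.
The Velwick Court of Common Pleas:
  (a) Dario Quill resides in Velwick. Met.
  (b) The claim does not concern real property; the plaintiff resides in Corholm; the amount in controversy is USD 39,000, below the 50,000 dollars floor — every alternative fails. The proviso rescues it, though: the claim is a contract claim. Met.
  (c) The claim is a contract claim, not a consumer claim — that alternative is enough. The carve-out does not apply: the plaintiff resides in Corholm, not Velwick. Satisfied.
  (d) The amount in controversy is $39,000, within the $39,500 ceiling, so this disjunct is met. Satisfied.
  (e) Talia Marchetti resides in Corholm — that alternative is enough. Satisfied.
  → The court has jurisdiction.
Courts with jurisdiction: the Circuit Court of Corholm, the Merria Court of Common Pleas, the Velwick Court of Common Pleas — 3 in total.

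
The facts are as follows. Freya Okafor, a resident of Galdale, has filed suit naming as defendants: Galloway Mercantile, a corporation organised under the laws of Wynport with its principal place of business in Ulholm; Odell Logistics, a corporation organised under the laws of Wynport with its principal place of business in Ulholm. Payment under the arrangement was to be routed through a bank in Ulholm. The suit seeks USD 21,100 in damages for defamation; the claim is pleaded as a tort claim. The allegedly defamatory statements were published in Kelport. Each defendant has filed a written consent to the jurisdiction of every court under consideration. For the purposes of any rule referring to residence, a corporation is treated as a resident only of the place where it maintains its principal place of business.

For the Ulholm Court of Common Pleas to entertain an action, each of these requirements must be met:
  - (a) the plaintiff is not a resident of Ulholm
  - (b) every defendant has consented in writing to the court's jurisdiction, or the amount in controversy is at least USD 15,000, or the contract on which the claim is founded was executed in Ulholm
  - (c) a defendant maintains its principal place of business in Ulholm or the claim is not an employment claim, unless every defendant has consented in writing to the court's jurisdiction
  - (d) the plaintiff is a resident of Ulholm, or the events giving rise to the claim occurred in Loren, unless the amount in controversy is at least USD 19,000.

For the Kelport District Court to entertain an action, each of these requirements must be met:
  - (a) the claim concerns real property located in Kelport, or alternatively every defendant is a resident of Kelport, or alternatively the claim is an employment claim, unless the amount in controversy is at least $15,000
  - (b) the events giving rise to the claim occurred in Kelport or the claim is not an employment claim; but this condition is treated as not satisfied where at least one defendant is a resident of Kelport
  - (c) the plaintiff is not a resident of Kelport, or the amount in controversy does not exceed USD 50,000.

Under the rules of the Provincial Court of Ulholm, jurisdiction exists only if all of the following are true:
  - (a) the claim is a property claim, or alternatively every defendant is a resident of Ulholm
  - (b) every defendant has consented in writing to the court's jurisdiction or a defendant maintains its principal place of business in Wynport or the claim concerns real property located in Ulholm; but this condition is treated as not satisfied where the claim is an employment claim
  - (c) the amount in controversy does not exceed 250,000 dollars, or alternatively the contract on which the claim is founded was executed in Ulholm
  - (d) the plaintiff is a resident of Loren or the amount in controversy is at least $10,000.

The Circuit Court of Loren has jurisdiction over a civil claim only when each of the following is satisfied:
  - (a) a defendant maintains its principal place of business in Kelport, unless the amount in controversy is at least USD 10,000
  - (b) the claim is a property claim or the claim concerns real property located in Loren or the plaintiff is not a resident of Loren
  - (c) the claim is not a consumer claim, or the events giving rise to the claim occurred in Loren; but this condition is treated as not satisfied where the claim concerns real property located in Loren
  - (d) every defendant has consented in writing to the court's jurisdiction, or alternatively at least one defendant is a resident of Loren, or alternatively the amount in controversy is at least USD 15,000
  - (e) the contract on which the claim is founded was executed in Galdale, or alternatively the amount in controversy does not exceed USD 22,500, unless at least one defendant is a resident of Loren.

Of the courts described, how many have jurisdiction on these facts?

The Ulholm Court of Common Pleas:
  (a) The plaintiff resides in Galdale, which is not Ulholm. Condition met.
  (b) Every defendant has filed written consent — that alternative is enough. Condition met.
  (c) Galloway Mercantile has its principal place of business in Ulholm, so one alternative holds. Condition met.
  (d) The plaintiff resides in Galdale, not Ulholm; the operative events occurred in Kelport, not Loren — no alternative holds. However, the amount in controversy is $21,100, which meets the 19,000 dollars floor, so the 'unless' proviso supplies this condition. Condition met.
  → All conditions met; jurisdiction exists.
The Kelport District Court:
  (a) The claim does not concern real property; the defendants reside as follows — Galloway Mercantile in Ulholm, Odell Logistics in Ulholm — not all in Kelport; the claim is a tort claim, not an employment claim — no alternative holds. The proviso rescues it, though: the amount in controversy is USD 21,100, which meets the USD 15,000 floor. Met.
  (b) The operative events occurred in Kelport — that alternative is enough. The carve-out does not apply: no defendant resides in Kelport (they reside in Ulholm, Ulholm). Met.
  (c) The plaintiff resides in Galdale, which is not Kelport, which satisfies one of the alternatives. Met.
  → Jurisdiction lies.
The Provincial Court of Ulholm:
  (a) The defendants reside as follows — Galloway Mercantile in Ulholm, Odell Logistics in Ulholm — all in Ulholm, so one alternative holds. Condition met.
  (b) Every defendant has filed written consent, so one alternative holds. The exception is not triggered, since the claim is a tort claim, not an employment claim. Met.
  (c) The amount in controversy is 21,100 dollars, within the $250,000 ceiling, which satisfies one of the alternatives. Met.
  (d) The amount in controversy is $21,100, which meets the $10,000 floor — that alternative is enough. Met.
  → Jurisdiction lies.
The Circuit Court of Loren:
  (a) The corporate defendant(s) have their principal place of business in Ulholm, not Kelport. But the amount in controversy is $21,100, which meets the 10,000 dollars floor, and the 'unless' clause therefore excuses the requirement. Met.
  (b) The plaintiff resides in Galdale, which is not Loren, which satisfies one of the alternatives. Met.
  (c) The claim is a tort claim, not a consumer claim, so this disjunct is met. The carve-out does not apply: the claim does not concern real property. Condition met.
  (d) Every defendant has filed written consent — that alternative is enough. Met.
  (e) The amount in controversy is 21,100 dollars, within the $22,500 ceiling — that alternative is enough. Met.
  → The court has jurisdiction.
Courts with jurisdiction: the Ulholm Court of Common Pleas, the Kelport District Court, the Provincial Court of Ulholm, the Circuit Court of Loren — 4 in total.

4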